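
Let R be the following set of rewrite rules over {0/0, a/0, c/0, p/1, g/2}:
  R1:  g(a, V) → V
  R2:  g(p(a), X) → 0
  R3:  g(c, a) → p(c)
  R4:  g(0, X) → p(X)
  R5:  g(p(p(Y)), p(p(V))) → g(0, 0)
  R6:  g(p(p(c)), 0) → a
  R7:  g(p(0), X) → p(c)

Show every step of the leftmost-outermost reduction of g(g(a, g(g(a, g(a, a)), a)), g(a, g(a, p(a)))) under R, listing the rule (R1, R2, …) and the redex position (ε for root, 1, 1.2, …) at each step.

p(a)

1. g(g(a, g(g(a, g(a, a)), a)), g(a, g(a, p(a))))  →  g(g(g(a, g(a, a)), a), g(a, g(a, p(a))))   [R1 at 1]
2. g(g(g(a, g(a, a)), a), g(a, g(a, p(a))))  →  g(g(g(a, a), a), g(a, g(a, p(a))))   [R1 at 1.1]
3. g(g(g(a, a), a), g(a, g(a, p(a))))  →  g(g(a, a), g(a, g(a, p(a))))   [R1 at 1.1]
4. g(g(a, a), g(a, g(a, p(a))))  →  g(a, g(a, g(a, p(a))))   [R1 at 1]
5. g(a, g(a, g(a, p(a))))  →  g(a, g(a, p(a)))   [R1 at ε]
6. g(a, g(a, p(a)))  →  g(a, p(a))   [R1 at ε]
7. g(a, p(a))  →  p(a)   [R1 at ε]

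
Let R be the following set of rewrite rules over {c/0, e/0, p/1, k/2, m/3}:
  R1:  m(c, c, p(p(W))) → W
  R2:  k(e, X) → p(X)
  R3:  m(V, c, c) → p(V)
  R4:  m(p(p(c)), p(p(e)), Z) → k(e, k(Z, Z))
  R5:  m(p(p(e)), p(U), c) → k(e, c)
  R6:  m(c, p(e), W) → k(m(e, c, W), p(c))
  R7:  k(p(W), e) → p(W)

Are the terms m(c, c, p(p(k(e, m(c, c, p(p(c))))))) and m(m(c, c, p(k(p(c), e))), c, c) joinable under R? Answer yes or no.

Reduce t₁ = m(c, c, p(p(k(e, m(c, c, p(p(c))))))):
1. m(c, c, p(p(k(e, m(c, c, p(p(c)))))))  →  k(e, m(c, c, p(p(c))))   [R1 at ε]
2. k(e, m(c, c, p(p(c))))  →  p(m(c, c, p(p(c))))   [R2 at ε]
3. p(m(c, c, p(p(c))))  →  p(c)   [R1 at 1]

Reduce t₂ = m(m(c, c, p(k(p(c), e))), c, c):
1. m(m(c, c, p(k(p(c), e))), c, c)  →  p(m(c, c, p(k(p(c), e))))   [R3 at ε]
2. p(m(c, c, p(k(p(c), e))))  →  p(m(c, c, p(p(c))))   [R7 at 1.3.1]
3. p(m(c, c, p(p(c))))  →  p(c)   [R1 at 1]

yes — NF(t₁) = p(c), NF(t₂) = p(c)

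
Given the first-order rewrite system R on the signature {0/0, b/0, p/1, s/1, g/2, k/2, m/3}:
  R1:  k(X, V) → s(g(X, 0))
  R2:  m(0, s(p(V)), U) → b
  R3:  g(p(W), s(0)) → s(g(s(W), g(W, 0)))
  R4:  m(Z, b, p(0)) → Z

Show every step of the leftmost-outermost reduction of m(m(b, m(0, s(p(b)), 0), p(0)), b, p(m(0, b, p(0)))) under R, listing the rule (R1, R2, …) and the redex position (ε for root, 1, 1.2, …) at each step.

b

1. m(m(b, m(0, s(p(b)), 0), p(0)), b, p(m(0, b, p(0))))  →  m(m(b, b, p(0)), b, p(m(0, b, p(0))))   [R2 at 1.2]
2. m(m(b, b, p(0)), b, p(m(0, b, p(0))))  →  m(b, b, p(m(0, b, p(0))))   [R4 at 1]
3. m(b, b, p(m(0, b, p(0))))  →  m(b, b, p(0))   [R4 at 3.1]
4. m(b, b, p(0))  →  b   [R4 at ε]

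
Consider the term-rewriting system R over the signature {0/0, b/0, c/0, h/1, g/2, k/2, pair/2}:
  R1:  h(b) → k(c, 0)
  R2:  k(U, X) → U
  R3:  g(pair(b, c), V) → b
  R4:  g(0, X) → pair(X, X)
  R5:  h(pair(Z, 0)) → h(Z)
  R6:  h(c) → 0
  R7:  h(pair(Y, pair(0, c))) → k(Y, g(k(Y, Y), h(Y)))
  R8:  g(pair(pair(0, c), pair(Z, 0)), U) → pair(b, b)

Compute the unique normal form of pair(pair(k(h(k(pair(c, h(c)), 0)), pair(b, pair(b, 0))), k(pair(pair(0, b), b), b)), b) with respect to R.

1. pair(pair(k(h(k(pair(c, h(c)), 0)), pair(b, pair(b, 0))), k(pair(pair(0, b), b), b)), b)  →  pair(pair(h(k(pair(c, h(c)), 0)), k(pair(pair(0, b), b), b)), b)   [R2 at 1.1]
2. pair(pair(h(k(pair(c, h(c)), 0)), k(pair(pair(0, b), b), b)), b)  →  pair(pair(h(pair(c, h(c))), k(pair(pair(0, b), b), b)), b)   [R2 at 1.1.1]
3. pair(pair(h(pair(c, h(c))), k(pair(pair(0, b), b), b)), b)  →  pair(pair(h(pair(c, 0)), k(pair(pair(0, b), b), b)), b)   [R6 at 1.1.1.2]
4. pair(pair(h(pair(c, 0)), k(pair(pair(0, b), b), b)), b)  →  pair(pair(h(c), k(pair(pair(0, b), b), b)), b)   [R5 at 1.1]
5. pair(pair(h(c), k(pair(pair(0, b), b), b)), b)  →  pair(pair(0, k(pair(pair(0, b), b), b)), b)   [R6 at 1.1]
6. pair(pair(0, k(pair(pair(0, b), b), b)), b)  →  pair(pair(0, pair(pair(0, b), b)), b)   [R2 at 1.2]

pair(pair(0, pair(pair(0, b), b)), b)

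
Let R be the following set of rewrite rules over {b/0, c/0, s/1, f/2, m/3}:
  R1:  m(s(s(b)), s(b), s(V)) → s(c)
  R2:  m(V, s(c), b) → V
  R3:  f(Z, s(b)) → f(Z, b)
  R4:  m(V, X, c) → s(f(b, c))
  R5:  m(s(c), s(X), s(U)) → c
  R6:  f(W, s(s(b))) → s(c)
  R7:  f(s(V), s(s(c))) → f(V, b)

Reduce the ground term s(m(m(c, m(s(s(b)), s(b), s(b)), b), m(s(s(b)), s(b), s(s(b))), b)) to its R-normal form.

1. s(m(m(c, m(s(s(b)), s(b), s(b)), b), m(s(s(b)), s(b), s(s(b))), b))  →  s(m(m(c, s(c), b), m(s(s(b)), s(b), s(s(b))), b))   [R1 at 1.1.2]
2. s(m(m(c, s(c), b), m(s(s(b)), s(b), s(s(b))), b))  →  s(m(c, m(s(s(b)), s(b), s(s(b))), b))   [R2 at 1.1]
3. s(m(c, m(s(s(b)), s(b), s(s(b))), b))  →  s(m(c, s(c), b))   [R1 at 1.2]
4. s(m(c, s(c), b))  →  s(c)   [R2 at 1]

s(c)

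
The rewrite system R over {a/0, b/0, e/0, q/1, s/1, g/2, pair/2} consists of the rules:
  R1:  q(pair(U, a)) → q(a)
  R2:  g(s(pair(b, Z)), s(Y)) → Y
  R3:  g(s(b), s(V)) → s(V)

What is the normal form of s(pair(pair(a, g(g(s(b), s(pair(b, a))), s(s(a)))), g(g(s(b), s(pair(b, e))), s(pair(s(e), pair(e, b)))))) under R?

1. s(pair(pair(a, g(g(s(b), s(pair(b, a))), s(s(a)))), g(g(s(b), s(pair(b, e))), s(pair(s(e), pair(e, b))))))  →  s(pair(pair(a, g(s(pair(b, a)), s(s(a)))), g(g(s(b), s(pair(b, e))), s(pair(s(e), pair(e, b))))))   [R3 at 1.1.2.1]
2. s(pair(pair(a, g(s(pair(b, a)), s(s(a)))), g(g(s(b), s(pair(b, e))), s(pair(s(e), pair(e, b))))))  →  s(pair(pair(a, s(a)), g(g(s(b), s(pair(b, e))), s(pair(s(e), pair(e, b))))))   [R2 at 1.1.2]
3. s(pair(pair(a, s(a)), g(g(s(b), s(pair(b, e))), s(pair(s(e), pair(e, b))))))  →  s(pair(pair(a, s(a)), g(s(pair(b, e)), s(pair(s(e), pair(e, b))))))   [R3 at 1.2.1]
4. s(pair(pair(a, s(a)), g(s(pair(b, e)), s(pair(s(e), pair(e, b))))))  →  s(pair(pair(a, s(a)), pair(s(e), pair(e, b))))   [R2 at 1.2]

s(pair(pair(a, s(a)), pair(s(e), pair(e, b))))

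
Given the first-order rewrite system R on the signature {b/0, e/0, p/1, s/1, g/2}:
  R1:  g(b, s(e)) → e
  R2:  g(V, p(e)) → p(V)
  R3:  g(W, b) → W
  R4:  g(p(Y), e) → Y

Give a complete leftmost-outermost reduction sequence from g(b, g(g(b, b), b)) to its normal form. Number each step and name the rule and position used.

b

1. g(b, g(g(b, b), b))  →  g(b, g(b, b))   [R3 at 2]
2. g(b, g(b, b))  →  g(b, b)   [R3 at 2]
3. g(b, b)  →  b   [R3 at ε]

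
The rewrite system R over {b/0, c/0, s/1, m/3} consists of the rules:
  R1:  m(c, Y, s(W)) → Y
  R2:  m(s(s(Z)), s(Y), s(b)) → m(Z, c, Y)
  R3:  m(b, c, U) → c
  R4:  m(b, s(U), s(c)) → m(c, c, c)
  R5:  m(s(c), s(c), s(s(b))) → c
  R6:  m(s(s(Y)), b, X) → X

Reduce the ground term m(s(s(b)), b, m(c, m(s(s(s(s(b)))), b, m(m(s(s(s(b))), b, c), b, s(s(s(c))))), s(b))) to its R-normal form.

1. m(s(s(b)), b, m(c, m(s(s(s(s(b)))), b, m(m(s(s(s(b))), b, c), b, s(s(s(c))))), s(b)))  →  m(c, m(s(s(s(s(b)))), b, m(m(s(s(s(b))), b, c), b, s(s(s(c))))), s(b))   [R6 at ε]
2. m(c, m(s(s(s(s(b)))), b, m(m(s(s(s(b))), b, c), b, s(s(s(c))))), s(b))  →  m(s(s(s(s(b)))), b, m(m(s(s(s(b))), b, c), b, s(s(s(c)))))   [R1 at ε]
3. m(s(s(s(s(b)))), b, m(m(s(s(s(b))), b, c), b, s(s(s(c)))))  →  m(m(s(s(s(b))), b, c), b, s(s(s(c))))   [R6 at ε]
4. m(m(s(s(s(b))), b, c), b, s(s(s(c))))  →  m(c, b, s(s(s(c))))   [R6 at 1]
5. m(c, b, s(s(s(c))))  →  b   [R1 at ε]

b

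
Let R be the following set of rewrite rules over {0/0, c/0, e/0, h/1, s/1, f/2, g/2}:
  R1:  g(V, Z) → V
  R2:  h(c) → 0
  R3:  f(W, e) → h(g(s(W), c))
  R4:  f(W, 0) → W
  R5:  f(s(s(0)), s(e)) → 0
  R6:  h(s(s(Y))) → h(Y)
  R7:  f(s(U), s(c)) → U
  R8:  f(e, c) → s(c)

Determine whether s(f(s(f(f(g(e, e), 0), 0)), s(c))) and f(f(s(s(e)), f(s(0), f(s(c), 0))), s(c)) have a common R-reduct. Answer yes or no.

yes — NF(t₁) = s(e), NF(t₂) = s(e)

Reduce t₁ = s(f(s(f(f(g(e, e), 0), 0)), s(c))):
1. s(f(s(f(f(g(e, e), 0), 0)), s(c)))  →  s(f(f(g(e, e), 0), 0))   [R7 at 1]
2. s(f(f(g(e, e), 0), 0))  →  s(f(g(e, e), 0))   [R4 at 1]
3. s(f(g(e, e), 0))  →  s(g(e, e))   [R4 at 1]
4. s(g(e, e))  →  s(e)   [R1 at 1]

Reduce t₂ = f(f(s(s(e)), f(s(0), f(s(c), 0))), s(c)):
1. f(f(s(s(e)), f(s(0), f(s(c), 0))), s(c))  →  f(f(s(s(e)), f(s(0), s(c))), s(c))   [R4 at 1.2.2]
2. f(f(s(s(e)), f(s(0), s(c))), s(c))  →  f(f(s(s(e)), 0), s(c))   [R7 at 1.2]
3. f(f(s(s(e)), 0), s(c))  →  f(s(s(e)), s(c))   [R4 at 1]
4. f(s(s(e)), s(c))  →  s(e)   [R7 at ε]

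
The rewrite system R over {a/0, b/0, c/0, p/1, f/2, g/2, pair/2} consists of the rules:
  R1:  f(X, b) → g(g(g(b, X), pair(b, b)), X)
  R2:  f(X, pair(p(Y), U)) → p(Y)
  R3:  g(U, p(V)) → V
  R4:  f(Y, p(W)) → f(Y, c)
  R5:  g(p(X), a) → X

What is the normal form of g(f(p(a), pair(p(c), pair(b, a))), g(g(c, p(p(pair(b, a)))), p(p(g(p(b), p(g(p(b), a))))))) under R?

b

1. g(f(p(a), pair(p(c), pair(b, a))), g(g(c, p(p(pair(b, a)))), p(p(g(p(b), p(g(p(b), a)))))))  →  g(p(c), g(g(c, p(p(pair(b, a)))), p(p(g(p(b), p(g(p(b), a)))))))   [R2 at 1]
2. g(p(c), g(g(c, p(p(pair(b, a)))), p(p(g(p(b), p(g(p(b), a)))))))  →  g(p(c), p(g(p(b), p(g(p(b), a)))))   [R3 at 2]
3. g(p(c), p(g(p(b), p(g(p(b), a)))))  →  g(p(b), p(g(p(b), a)))   [R3 at ε]
4. g(p(b), p(g(p(b), a)))  →  g(p(b), a)   [R3 at ε]
5. g(p(b), a)  →  b   [R5 at ε]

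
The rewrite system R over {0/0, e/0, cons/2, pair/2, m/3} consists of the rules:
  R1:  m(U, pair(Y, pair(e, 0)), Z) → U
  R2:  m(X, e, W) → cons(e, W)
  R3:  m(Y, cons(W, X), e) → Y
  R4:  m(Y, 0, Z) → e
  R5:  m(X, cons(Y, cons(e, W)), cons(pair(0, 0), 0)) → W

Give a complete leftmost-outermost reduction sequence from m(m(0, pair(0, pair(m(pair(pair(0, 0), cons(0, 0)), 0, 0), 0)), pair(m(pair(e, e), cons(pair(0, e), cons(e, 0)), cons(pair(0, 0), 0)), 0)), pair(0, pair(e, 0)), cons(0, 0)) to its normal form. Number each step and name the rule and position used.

0

1. m(m(0, pair(0, pair(m(pair(pair(0, 0), cons(0, 0)), 0, 0), 0)), pair(m(pair(e, e), cons(pair(0, e), cons(e, 0)), cons(pair(0, 0), 0)), 0)), pair(0, pair(e, 0)), cons(0, 0))  →  m(0, pair(0, pair(m(pair(pair(0, 0), cons(0, 0)), 0, 0), 0)), pair(m(pair(e, e), cons(pair(0, e), cons(e, 0)), cons(pair(0, 0), 0)), 0))   [R1 at ε]
2. m(0, pair(0, pair(m(pair(pair(0, 0), cons(0, 0)), 0, 0), 0)), pair(m(pair(e, e), cons(pair(0, e), cons(e, 0)), cons(pair(0, 0), 0)), 0))  →  m(0, pair(0, pair(e, 0)), pair(m(pair(e, e), cons(pair(0, e), cons(e, 0)), cons(pair(0, 0), 0)), 0))   [R4 at 2.2.1]
3. m(0, pair(0, pair(e, 0)), pair(m(pair(e, e), cons(pair(0, e), cons(e, 0)), cons(pair(0, 0), 0)), 0))  →  0   [R1 at ε]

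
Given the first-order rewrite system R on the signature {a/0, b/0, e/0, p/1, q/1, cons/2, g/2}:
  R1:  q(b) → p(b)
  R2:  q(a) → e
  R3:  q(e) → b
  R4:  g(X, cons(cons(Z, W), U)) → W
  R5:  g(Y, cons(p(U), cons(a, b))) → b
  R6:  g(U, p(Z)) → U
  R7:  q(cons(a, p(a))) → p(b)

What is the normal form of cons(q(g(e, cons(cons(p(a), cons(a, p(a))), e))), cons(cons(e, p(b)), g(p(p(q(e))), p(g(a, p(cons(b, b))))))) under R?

cons(p(b), cons(cons(e, p(b)), p(p(b))))

1. cons(q(g(e, cons(cons(p(a), cons(a, p(a))), e))), cons(cons(e, p(b)), g(p(p(q(e))), p(g(a, p(cons(b, b)))))))  →  cons(q(cons(a, p(a))), cons(cons(e, p(b)), g(p(p(q(e))), p(g(a, p(cons(b, b)))))))   [R4 at 1.1]
2. cons(q(cons(a, p(a))), cons(cons(e, p(b)), g(p(p(q(e))), p(g(a, p(cons(b, b)))))))  →  cons(p(b), cons(cons(e, p(b)), g(p(p(q(e))), p(g(a, p(cons(b, b)))))))   [R7 at 1]
3. cons(p(b), cons(cons(e, p(b)), g(p(p(q(e))), p(g(a, p(cons(b, b)))))))  →  cons(p(b), cons(cons(e, p(b)), p(p(q(e)))))   [R6 at 2.2]
4. cons(p(b), cons(cons(e, p(b)), p(p(q(e)))))  →  cons(p(b), cons(cons(e, p(b)), p(p(b))))   [R3 at 2.2.1.1]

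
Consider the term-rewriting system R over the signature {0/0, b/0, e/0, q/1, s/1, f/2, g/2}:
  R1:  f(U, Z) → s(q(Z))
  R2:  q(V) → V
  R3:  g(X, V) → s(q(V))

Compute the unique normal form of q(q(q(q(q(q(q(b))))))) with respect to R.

b

1. q(q(q(q(q(q(q(b)))))))  →  q(q(q(q(q(q(b))))))   [R2 at ε]
2. q(q(q(q(q(q(b))))))  →  q(q(q(q(q(b)))))   [R2 at ε]
3. q(q(q(q(q(b)))))  →  q(q(q(q(b))))   [R2 at ε]
4. q(q(q(q(b))))  →  q(q(q(b)))   [R2 at ε]
5. q(q(q(b)))  →  q(q(b))   [R2 at ε]
6. q(q(b))  →  q(b)   [R2 at ε]
7. q(b)  →  b   [R2 at ε]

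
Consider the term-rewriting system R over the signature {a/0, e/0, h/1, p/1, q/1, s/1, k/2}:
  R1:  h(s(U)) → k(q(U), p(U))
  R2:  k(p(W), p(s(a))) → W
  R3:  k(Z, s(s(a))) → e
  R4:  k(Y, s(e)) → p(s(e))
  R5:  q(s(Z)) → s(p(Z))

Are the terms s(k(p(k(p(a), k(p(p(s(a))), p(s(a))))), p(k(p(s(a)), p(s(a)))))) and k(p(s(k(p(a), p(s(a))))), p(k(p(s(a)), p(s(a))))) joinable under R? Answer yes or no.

Reduce t₁ = s(k(p(k(p(a), k(p(p(s(a))), p(s(a))))), p(k(p(s(a)), p(s(a)))))):
1. s(k(p(k(p(a), k(p(p(s(a))), p(s(a))))), p(k(p(s(a)), p(s(a))))))  →  s(k(p(k(p(a), p(s(a)))), p(k(p(s(a)), p(s(a))))))   [R2 at 1.1.1.2]
2. s(k(p(k(p(a), p(s(a)))), p(k(p(s(a)), p(s(a))))))  →  s(k(p(a), p(k(p(s(a)), p(s(a))))))   [R2 at 1.1.1]
3. s(k(p(a), p(k(p(s(a)), p(s(a))))))  →  s(k(p(a), p(s(a))))   [R2 at 1.2.1]
4. s(k(p(a), p(s(a))))  →  s(a)   [R2 at 1]

Reduce t₂ = k(p(s(k(p(a), p(s(a))))), p(k(p(s(a)), p(s(a))))):
1. k(p(s(k(p(a), p(s(a))))), p(k(p(s(a)), p(s(a)))))  →  k(p(s(a)), p(k(p(s(a)), p(s(a)))))   [R2 at 1.1.1]
2. k(p(s(a)), p(k(p(s(a)), p(s(a)))))  →  k(p(s(a)), p(s(a)))   [R2 at 2.1]
3. k(p(s(a)), p(s(a)))  →  s(a)   [R2 at ε]

yes — NF(t₁) = s(a), NF(t₂) = s(a)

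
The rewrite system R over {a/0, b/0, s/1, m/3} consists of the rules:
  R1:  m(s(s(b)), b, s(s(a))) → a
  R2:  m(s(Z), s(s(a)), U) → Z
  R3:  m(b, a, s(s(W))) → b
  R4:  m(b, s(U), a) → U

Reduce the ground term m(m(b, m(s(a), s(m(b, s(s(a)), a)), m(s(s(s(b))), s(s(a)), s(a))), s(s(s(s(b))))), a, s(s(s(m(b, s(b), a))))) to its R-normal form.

b

1. m(m(b, m(s(a), s(m(b, s(s(a)), a)), m(s(s(s(b))), s(s(a)), s(a))), s(s(s(s(b))))), a, s(s(s(m(b, s(b), a)))))  →  m(m(b, m(s(a), s(s(a)), m(s(s(s(b))), s(s(a)), s(a))), s(s(s(s(b))))), a, s(s(s(m(b, s(b), a)))))   [R4 at 1.2.2.1]
2. m(m(b, m(s(a), s(s(a)), m(s(s(s(b))), s(s(a)), s(a))), s(s(s(s(b))))), a, s(s(s(m(b, s(b), a)))))  →  m(m(b, a, s(s(s(s(b))))), a, s(s(s(m(b, s(b), a)))))   [R2 at 1.2]
3. m(m(b, a, s(s(s(s(b))))), a, s(s(s(m(b, s(b), a)))))  →  m(b, a, s(s(s(m(b, s(b), a)))))   [R3 at 1]
4. m(b, a, s(s(s(m(b, s(b), a)))))  →  b   [R3 at ε]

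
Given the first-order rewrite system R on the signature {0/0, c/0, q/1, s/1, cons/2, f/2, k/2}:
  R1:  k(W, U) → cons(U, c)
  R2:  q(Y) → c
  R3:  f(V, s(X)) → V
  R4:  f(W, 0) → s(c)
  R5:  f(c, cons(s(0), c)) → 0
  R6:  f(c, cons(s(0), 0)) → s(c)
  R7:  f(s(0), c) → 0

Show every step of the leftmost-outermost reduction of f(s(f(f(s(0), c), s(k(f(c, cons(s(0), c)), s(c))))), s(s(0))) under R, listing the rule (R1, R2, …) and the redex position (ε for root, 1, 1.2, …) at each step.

1. f(s(f(f(s(0), c), s(k(f(c, cons(s(0), c)), s(c))))), s(s(0)))  →  s(f(f(s(0), c), s(k(f(c, cons(s(0), c)), s(c)))))   [R3 at ε]
2. s(f(f(s(0), c), s(k(f(c, cons(s(0), c)), s(c)))))  →  s(f(s(0), c))   [R3 at 1]
3. s(f(s(0), c))  →  s(0)   [R7 at 1]

s(0)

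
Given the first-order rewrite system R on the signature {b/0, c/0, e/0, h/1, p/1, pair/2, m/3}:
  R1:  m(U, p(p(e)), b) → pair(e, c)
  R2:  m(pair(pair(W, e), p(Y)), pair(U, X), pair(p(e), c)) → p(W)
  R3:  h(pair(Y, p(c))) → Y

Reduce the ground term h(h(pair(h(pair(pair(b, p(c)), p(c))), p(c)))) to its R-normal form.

b

1. h(h(pair(h(pair(pair(b, p(c)), p(c))), p(c))))  →  h(h(pair(pair(b, p(c)), p(c))))   [R3 at 1]
2. h(h(pair(pair(b, p(c)), p(c))))  →  h(pair(b, p(c)))   [R3 at 1]
3. h(pair(b, p(c)))  →  b   [R3 at ε]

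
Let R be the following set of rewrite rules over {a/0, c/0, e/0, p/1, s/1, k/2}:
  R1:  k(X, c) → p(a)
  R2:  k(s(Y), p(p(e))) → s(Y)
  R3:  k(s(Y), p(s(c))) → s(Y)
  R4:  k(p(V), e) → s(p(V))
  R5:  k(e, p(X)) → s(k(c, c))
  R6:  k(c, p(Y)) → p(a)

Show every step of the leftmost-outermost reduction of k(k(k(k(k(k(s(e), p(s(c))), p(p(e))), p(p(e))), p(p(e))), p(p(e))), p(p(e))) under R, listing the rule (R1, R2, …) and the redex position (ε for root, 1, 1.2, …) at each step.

s(e)

1. k(k(k(k(k(k(s(e), p(s(c))), p(p(e))), p(p(e))), p(p(e))), p(p(e))), p(p(e)))  →  k(k(k(k(k(s(e), p(p(e))), p(p(e))), p(p(e))), p(p(e))), p(p(e)))   [R3 at 1.1.1.1.1]
2. k(k(k(k(k(s(e), p(p(e))), p(p(e))), p(p(e))), p(p(e))), p(p(e)))  →  k(k(k(k(s(e), p(p(e))), p(p(e))), p(p(e))), p(p(e)))   [R2 at 1.1.1.1]
3. k(k(k(k(s(e), p(p(e))), p(p(e))), p(p(e))), p(p(e)))  →  k(k(k(s(e), p(p(e))), p(p(e))), p(p(e)))   [R2 at 1.1.1]
4. k(k(k(s(e), p(p(e))), p(p(e))), p(p(e)))  →  k(k(s(e), p(p(e))), p(p(e)))   [R2 at 1.1]
5. k(k(s(e), p(p(e))), p(p(e)))  →  k(s(e), p(p(e)))   [R2 at 1]
6. k(s(e), p(p(e)))  →  s(e)   [R2 at ε]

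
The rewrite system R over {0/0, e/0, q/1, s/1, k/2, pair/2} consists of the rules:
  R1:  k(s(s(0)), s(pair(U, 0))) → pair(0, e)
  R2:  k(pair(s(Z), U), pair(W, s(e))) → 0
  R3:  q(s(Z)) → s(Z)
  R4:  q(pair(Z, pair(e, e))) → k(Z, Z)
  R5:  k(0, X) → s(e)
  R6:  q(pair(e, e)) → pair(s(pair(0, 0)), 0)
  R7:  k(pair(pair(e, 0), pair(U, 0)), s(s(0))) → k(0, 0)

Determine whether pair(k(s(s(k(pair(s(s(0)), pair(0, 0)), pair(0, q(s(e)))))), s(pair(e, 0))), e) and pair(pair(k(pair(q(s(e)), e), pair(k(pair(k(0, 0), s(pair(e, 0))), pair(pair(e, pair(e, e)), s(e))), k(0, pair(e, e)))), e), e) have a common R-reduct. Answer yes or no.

Reduce t₁ = pair(k(s(s(k(pair(s(s(0)), pair(0, 0)), pair(0, q(s(e)))))), s(pair(e, 0))), e):
1. pair(k(s(s(k(pair(s(s(0)), pair(0, 0)), pair(0, q(s(e)))))), s(pair(e, 0))), e)  →  pair(k(s(s(k(pair(s(s(0)), pair(0, 0)), pair(0, s(e))))), s(pair(e, 0))), e)   [R3 at 1.1.1.1.2.2]
2. pair(k(s(s(k(pair(s(s(0)), pair(0, 0)), pair(0, s(e))))), s(pair(e, 0))), e)  →  pair(k(s(s(0)), s(pair(e, 0))), e)   [R2 at 1.1.1.1]
3. pair(k(s(s(0)), s(pair(e, 0))), e)  →  pair(pair(0, e), e)   [R1 at 1]

Reduce t₂ = pair(pair(k(pair(q(s(e)), e), pair(k(pair(k(0, 0), s(pair(e, 0))), pair(pair(e, pair(e, e)), s(e))), k(0, pair(e, e)))), e), e):
1. pair(pair(k(pair(q(s(e)), e), pair(k(pair(k(0, 0), s(pair(e, 0))), pair(pair(e, pair(e, e)), s(e))), k(0, pair(e, e)))), e), e)  →  pair(pair(k(pair(s(e), e), pair(k(pair(k(0, 0), s(pair(e, 0))), pair(pair(e, pair(e, e)), s(e))), k(0, pair(e, e)))), e), e)   [R3 at 1.1.1.1]
2. pair(pair(k(pair(s(e), e), pair(k(pair(k(0, 0), s(pair(e, 0))), pair(pair(e, pair(e, e)), s(e))), k(0, pair(e, e)))), e), e)  →  pair(pair(k(pair(s(e), e), pair(k(pair(s(e), s(pair(e, 0))), pair(pair(e, pair(e, e)), s(e))), k(0, pair(e, e)))), e), e)   [R5 at 1.1.2.1.1.1]
3. pair(pair(k(pair(s(e), e), pair(k(pair(s(e), s(pair(e, 0))), pair(pair(e, pair(e, e)), s(e))), k(0, pair(e, e)))), e), e)  →  pair(pair(k(pair(s(e), e), pair(0, k(0, pair(e, e)))), e), e)   [R2 at 1.1.2.1]
4. pair(pair(k(pair(s(e), e), pair(0, k(0, pair(e, e)))), e), e)  →  pair(pair(k(pair(s(e), e), pair(0, s(e))), e), e)   [R5 at 1.1.2.2]
5. pair(pair(k(pair(s(e), e), pair(0, s(e))), e), e)  →  pair(pair(0, e), e)   [R2 at 1.1]

yes — NF(t₁) = pair(pair(0, e), e), NF(t₂) = pair(pair(0, e), e)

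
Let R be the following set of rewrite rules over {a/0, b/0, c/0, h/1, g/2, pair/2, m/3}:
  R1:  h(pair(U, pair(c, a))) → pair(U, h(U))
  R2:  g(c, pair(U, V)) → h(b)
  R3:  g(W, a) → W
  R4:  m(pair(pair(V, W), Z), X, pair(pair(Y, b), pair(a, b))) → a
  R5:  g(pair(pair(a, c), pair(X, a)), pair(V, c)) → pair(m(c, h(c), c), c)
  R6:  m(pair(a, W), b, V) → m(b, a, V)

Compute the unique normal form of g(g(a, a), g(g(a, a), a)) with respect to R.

1. g(g(a, a), g(g(a, a), a))  →  g(a, g(g(a, a), a))   [R3 at 1]
2. g(a, g(g(a, a), a))  →  g(a, g(a, a))   [R3 at 2]
3. g(a, g(a, a))  →  g(a, a)   [R3 at 2]
4. g(a, a)  →  a   [R3 at ε]

a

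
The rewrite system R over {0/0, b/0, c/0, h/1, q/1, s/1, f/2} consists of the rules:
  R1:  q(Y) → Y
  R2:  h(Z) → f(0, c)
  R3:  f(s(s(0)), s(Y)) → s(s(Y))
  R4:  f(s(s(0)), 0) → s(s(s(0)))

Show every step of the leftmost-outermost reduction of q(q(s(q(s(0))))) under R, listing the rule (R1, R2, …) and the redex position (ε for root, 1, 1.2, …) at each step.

1. q(q(s(q(s(0)))))  →  q(s(q(s(0))))   [R1 at ε]
2. q(s(q(s(0))))  →  s(q(s(0)))   [R1 at ε]
3. s(q(s(0)))  →  s(s(0))   [R1 at 1]

s(s(0))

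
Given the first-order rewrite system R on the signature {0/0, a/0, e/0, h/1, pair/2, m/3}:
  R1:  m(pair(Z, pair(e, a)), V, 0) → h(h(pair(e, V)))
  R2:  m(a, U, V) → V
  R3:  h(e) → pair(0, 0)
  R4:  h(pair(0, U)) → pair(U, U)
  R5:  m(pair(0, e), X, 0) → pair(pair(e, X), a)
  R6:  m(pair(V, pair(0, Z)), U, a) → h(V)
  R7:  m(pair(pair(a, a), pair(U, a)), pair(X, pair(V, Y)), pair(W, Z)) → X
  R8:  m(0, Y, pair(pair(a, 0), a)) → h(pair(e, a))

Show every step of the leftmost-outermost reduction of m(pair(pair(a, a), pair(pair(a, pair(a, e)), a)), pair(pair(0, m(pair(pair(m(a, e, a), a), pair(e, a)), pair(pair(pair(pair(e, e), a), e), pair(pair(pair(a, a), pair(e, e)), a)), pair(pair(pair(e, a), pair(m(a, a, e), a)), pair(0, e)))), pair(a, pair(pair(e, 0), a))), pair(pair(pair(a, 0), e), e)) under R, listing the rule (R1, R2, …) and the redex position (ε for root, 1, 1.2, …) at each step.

1. m(pair(pair(a, a), pair(pair(a, pair(a, e)), a)), pair(pair(0, m(pair(pair(m(a, e, a), a), pair(e, a)), pair(pair(pair(pair(e, e), a), e), pair(pair(pair(a, a), pair(e, e)), a)), pair(pair(pair(e, a), pair(m(a, a, e), a)), pair(0, e)))), pair(a, pair(pair(e, 0), a))), pair(pair(pair(a, 0), e), e))  →  pair(0, m(pair(pair(m(a, e, a), a), pair(e, a)), pair(pair(pair(pair(e, e), a), e), pair(pair(pair(a, a), pair(e, e)), a)), pair(pair(pair(e, a), pair(m(a, a, e), a)), pair(0, e))))   [R7 at ε]
2. pair(0, m(pair(pair(m(a, e, a), a), pair(e, a)), pair(pair(pair(pair(e, e), a), e), pair(pair(pair(a, a), pair(e, e)), a)), pair(pair(pair(e, a), pair(m(a, a, e), a)), pair(0, e))))  →  pair(0, m(pair(pair(a, a), pair(e, a)), pair(pair(pair(pair(e, e), a), e), pair(pair(pair(a, a), pair(e, e)), a)), pair(pair(pair(e, a), pair(m(a, a, e), a)), pair(0, e))))   [R2 at 2.1.1.1]
3. pair(0, m(pair(pair(a, a), pair(e, a)), pair(pair(pair(pair(e, e), a), e), pair(pair(pair(a, a), pair(e, e)), a)), pair(pair(pair(e, a), pair(m(a, a, e), a)), pair(0, e))))  →  pair(0, pair(pair(pair(e, e), a), e))   [R7 at 2]

pair(0, pair(pair(pair(e, e), a), e))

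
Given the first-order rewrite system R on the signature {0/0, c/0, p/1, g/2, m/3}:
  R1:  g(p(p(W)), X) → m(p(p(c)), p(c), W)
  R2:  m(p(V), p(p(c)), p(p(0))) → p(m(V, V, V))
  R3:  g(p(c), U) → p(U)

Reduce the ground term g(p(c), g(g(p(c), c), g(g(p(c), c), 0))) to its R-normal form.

p(p(p(0)))

1. g(p(c), g(g(p(c), c), g(g(p(c), c), 0)))  →  p(g(g(p(c), c), g(g(p(c), c), 0)))   [R3 at ε]
2. p(g(g(p(c), c), g(g(p(c), c), 0)))  →  p(g(p(c), g(g(p(c), c), 0)))   [R3 at 1.1]
3. p(g(p(c), g(g(p(c), c), 0)))  →  p(p(g(g(p(c), c), 0)))   [R3 at 1]
4. p(p(g(g(p(c), c), 0)))  →  p(p(g(p(c), 0)))   [R3 at 1.1.1]
5. p(p(g(p(c), 0)))  →  p(p(p(0)))   [R3 at 1.1]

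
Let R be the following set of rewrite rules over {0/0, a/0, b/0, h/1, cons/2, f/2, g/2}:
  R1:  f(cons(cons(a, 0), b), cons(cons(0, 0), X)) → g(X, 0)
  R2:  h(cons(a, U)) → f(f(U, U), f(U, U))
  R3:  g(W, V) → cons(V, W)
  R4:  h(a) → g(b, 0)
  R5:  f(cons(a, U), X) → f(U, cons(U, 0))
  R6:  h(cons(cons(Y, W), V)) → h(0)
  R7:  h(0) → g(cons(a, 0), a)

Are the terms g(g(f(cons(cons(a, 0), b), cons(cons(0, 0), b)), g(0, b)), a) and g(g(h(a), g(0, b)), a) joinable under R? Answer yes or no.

yes — NF(t₁) = cons(a, cons(cons(b, 0), cons(0, b))), NF(t₂) = cons(a, cons(cons(b, 0), cons(0, b)))

Reduce t₁ = g(g(f(cons(cons(a, 0), b), cons(cons(0, 0), b)), g(0, b)), a):
1. g(g(f(cons(cons(a, 0), b), cons(cons(0, 0), b)), g(0, b)), a)  →  cons(a, g(f(cons(cons(a, 0), b), cons(cons(0, 0), b)), g(0, b)))   [R3 at ε]
2. cons(a, g(f(cons(cons(a, 0), b), cons(cons(0, 0), b)), g(0, b)))  →  cons(a, cons(g(0, b), f(cons(cons(a, 0), b), cons(cons(0, 0), b))))   [R3 at 2]
3. cons(a, cons(g(0, b), f(cons(cons(a, 0), b), cons(cons(0, 0), b))))  →  cons(a, cons(cons(b, 0), f(cons(cons(a, 0), b), cons(cons(0, 0), b))))   [R3 at 2.1]
4. cons(a, cons(cons(b, 0), f(cons(cons(a, 0), b), cons(cons(0, 0), b))))  →  cons(a, cons(cons(b, 0), g(b, 0)))   [R1 at 2.2]
5. cons(a, cons(cons(b, 0), g(b, 0)))  →  cons(a, cons(cons(b, 0), cons(0, b)))   [R3 at 2.2]

Reduce t₂ = g(g(h(a), g(0, b)), a):
1. g(g(h(a), g(0, b)), a)  →  cons(a, g(h(a), g(0, b)))   [R3 at ε]
2. cons(a, g(h(a), g(0, b)))  →  cons(a, cons(g(0, b), h(a)))   [R3 at 2]
3. cons(a, cons(g(0, b), h(a)))  →  cons(a, cons(cons(b, 0), h(a)))   [R3 at 2.1]
4. cons(a, cons(cons(b, 0), h(a)))  →  cons(a, cons(cons(b, 0), g(b, 0)))   [R4 at 2.2]
5. cons(a, cons(cons(b, 0), g(b, 0)))  →  cons(a, cons(cons(b, 0), cons(0, b)))   [R3 at 2.2]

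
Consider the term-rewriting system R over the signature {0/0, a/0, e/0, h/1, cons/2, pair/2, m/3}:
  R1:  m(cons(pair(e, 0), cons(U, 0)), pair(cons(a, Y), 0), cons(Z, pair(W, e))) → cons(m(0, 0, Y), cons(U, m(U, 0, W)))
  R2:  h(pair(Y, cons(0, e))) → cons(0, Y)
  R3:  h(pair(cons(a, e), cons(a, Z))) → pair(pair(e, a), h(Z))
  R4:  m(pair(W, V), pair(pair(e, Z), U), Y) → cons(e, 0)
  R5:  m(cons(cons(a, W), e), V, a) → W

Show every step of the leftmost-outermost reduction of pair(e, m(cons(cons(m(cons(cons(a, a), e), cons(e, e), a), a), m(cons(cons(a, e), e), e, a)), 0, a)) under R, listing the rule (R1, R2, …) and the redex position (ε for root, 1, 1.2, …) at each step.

pair(e, a)

1. pair(e, m(cons(cons(m(cons(cons(a, a), e), cons(e, e), a), a), m(cons(cons(a, e), e), e, a)), 0, a))  →  pair(e, m(cons(cons(a, a), m(cons(cons(a, e), e), e, a)), 0, a))   [R5 at 2.1.1.1]
2. pair(e, m(cons(cons(a, a), m(cons(cons(a, e), e), e, a)), 0, a))  →  pair(e, m(cons(cons(a, a), e), 0, a))   [R5 at 2.1.2]
3. pair(e, m(cons(cons(a, a), e), 0, a))  →  pair(e, a)   [R5 at 2]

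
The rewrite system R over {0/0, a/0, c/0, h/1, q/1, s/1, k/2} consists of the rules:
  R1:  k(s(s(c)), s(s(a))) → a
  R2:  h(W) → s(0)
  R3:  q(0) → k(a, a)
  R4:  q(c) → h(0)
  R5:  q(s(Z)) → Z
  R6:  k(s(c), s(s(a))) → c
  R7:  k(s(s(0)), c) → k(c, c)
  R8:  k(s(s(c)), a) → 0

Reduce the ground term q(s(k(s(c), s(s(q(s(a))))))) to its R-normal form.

c

1. q(s(k(s(c), s(s(q(s(a)))))))  →  k(s(c), s(s(q(s(a)))))   [R5 at ε]
2. k(s(c), s(s(q(s(a)))))  →  k(s(c), s(s(a)))   [R5 at 2.1.1]
3. k(s(c), s(s(a)))  →  c   [R6 at ε]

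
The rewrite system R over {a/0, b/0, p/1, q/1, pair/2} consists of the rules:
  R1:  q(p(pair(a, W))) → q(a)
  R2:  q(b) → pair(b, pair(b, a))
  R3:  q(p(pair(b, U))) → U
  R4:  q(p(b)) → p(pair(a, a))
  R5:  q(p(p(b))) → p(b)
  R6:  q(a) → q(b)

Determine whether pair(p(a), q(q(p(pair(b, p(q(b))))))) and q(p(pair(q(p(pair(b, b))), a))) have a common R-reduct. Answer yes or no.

no — NF(t₁) = pair(p(a), pair(b, a)), NF(t₂) = a

Reduce t₁ = pair(p(a), q(q(p(pair(b, p(q(b))))))):
1. pair(p(a), q(q(p(pair(b, p(q(b)))))))  →  pair(p(a), q(p(q(b))))   [R3 at 2.1]
2. pair(p(a), q(p(q(b))))  →  pair(p(a), q(p(pair(b, pair(b, a)))))   [R2 at 2.1.1]
3. pair(p(a), q(p(pair(b, pair(b, a)))))  →  pair(p(a), pair(b, a))   [R3 at 2]

Reduce t₂ = q(p(pair(q(p(pair(b, b))), a))):
1. q(p(pair(q(p(pair(b, b))), a)))  →  q(p(pair(b, a)))   [R3 at 1.1.1]
2. q(p(pair(b, a)))  →  a   [R3 at ε]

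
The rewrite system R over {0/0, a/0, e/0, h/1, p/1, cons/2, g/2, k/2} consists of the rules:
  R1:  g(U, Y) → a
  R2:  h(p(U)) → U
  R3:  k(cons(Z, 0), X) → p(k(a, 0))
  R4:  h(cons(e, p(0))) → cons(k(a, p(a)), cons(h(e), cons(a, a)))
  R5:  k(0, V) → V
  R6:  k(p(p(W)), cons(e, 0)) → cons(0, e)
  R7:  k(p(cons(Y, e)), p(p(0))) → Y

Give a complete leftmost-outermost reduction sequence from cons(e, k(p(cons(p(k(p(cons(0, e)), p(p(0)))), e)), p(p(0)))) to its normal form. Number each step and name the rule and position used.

cons(e, p(0))

1. cons(e, k(p(cons(p(k(p(cons(0, e)), p(p(0)))), e)), p(p(0))))  →  cons(e, p(k(p(cons(0, e)), p(p(0)))))   [R7 at 2]
2. cons(e, p(k(p(cons(0, e)), p(p(0)))))  →  cons(e, p(0))   [R7 at 2.1]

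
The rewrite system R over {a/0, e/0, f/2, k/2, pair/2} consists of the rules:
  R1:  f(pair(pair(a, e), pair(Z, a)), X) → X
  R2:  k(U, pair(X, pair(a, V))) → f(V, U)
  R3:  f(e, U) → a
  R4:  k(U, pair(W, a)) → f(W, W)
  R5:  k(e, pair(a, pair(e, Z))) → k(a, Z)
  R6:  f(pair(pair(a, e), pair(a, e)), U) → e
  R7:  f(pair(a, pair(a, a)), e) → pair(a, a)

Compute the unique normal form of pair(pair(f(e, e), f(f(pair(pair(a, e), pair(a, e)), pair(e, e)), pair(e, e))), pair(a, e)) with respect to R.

1. pair(pair(f(e, e), f(f(pair(pair(a, e), pair(a, e)), pair(e, e)), pair(e, e))), pair(a, e))  →  pair(pair(a, f(f(pair(pair(a, e), pair(a, e)), pair(e, e)), pair(e, e))), pair(a, e))   [R3 at 1.1]
2. pair(pair(a, f(f(pair(pair(a, e), pair(a, e)), pair(e, e)), pair(e, e))), pair(a, e))  →  pair(pair(a, f(e, pair(e, e))), pair(a, e))   [R6 at 1.2.1]
3. pair(pair(a, f(e, pair(e, e))), pair(a, e))  →  pair(pair(a, a), pair(a, e))   [R3 at 1.2]

pair(pair(a, a), pair(a, e))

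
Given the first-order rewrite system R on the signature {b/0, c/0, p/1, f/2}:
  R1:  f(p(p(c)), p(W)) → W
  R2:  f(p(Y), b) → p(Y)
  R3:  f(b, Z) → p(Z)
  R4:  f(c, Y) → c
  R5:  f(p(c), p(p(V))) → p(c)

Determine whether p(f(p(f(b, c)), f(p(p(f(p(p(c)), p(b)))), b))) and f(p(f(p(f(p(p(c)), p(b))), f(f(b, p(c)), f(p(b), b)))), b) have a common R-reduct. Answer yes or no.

Reduce t₁ = p(f(p(f(b, c)), f(p(p(f(p(p(c)), p(b)))), b))):
1. p(f(p(f(b, c)), f(p(p(f(p(p(c)), p(b)))), b)))  →  p(f(p(p(c)), f(p(p(f(p(p(c)), p(b)))), b)))   [R3 at 1.1.1]
2. p(f(p(p(c)), f(p(p(f(p(p(c)), p(b)))), b)))  →  p(f(p(p(c)), p(p(f(p(p(c)), p(b))))))   [R2 at 1.2]
3. p(f(p(p(c)), p(p(f(p(p(c)), p(b))))))  →  p(p(f(p(p(c)), p(b))))   [R1 at 1]
4. p(p(f(p(p(c)), p(b))))  →  p(p(b))   [R1 at 1.1]

Reduce t₂ = f(p(f(p(f(p(p(c)), p(b))), f(f(b, p(c)), f(p(b), b)))), b):
1. f(p(f(p(f(p(p(c)), p(b))), f(f(b, p(c)), f(p(b), b)))), b)  →  p(f(p(f(p(p(c)), p(b))), f(f(b, p(c)), f(p(b), b))))   [R2 at ε]
2. p(f(p(f(p(p(c)), p(b))), f(f(b, p(c)), f(p(b), b))))  →  p(f(p(b), f(f(b, p(c)), f(p(b), b))))   [R1 at 1.1.1]
3. p(f(p(b), f(f(b, p(c)), f(p(b), b))))  →  p(f(p(b), f(p(p(c)), f(p(b), b))))   [R3 at 1.2.1]
4. p(f(p(b), f(p(p(c)), f(p(b), b))))  →  p(f(p(b), f(p(p(c)), p(b))))   [R2 at 1.2.2]
5. p(f(p(b), f(p(p(c)), p(b))))  →  p(f(p(b), b))   [R1 at 1.2]
6. p(f(p(b), b))  →  p(p(b))   [R2 at 1]

yes — NF(t₁) = p(p(b)), NF(t₂) = p(p(b))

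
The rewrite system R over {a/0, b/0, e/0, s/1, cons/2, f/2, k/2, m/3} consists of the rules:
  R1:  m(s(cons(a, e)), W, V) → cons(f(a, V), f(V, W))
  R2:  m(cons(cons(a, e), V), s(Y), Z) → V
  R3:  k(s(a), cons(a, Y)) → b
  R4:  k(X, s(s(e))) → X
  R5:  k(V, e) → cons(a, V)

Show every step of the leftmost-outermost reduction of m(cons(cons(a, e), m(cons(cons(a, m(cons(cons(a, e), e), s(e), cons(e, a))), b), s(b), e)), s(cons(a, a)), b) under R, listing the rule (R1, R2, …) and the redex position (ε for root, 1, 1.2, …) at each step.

1. m(cons(cons(a, e), m(cons(cons(a, m(cons(cons(a, e), e), s(e), cons(e, a))), b), s(b), e)), s(cons(a, a)), b)  →  m(cons(cons(a, m(cons(cons(a, e), e), s(e), cons(e, a))), b), s(b), e)   [R2 at ε]
2. m(cons(cons(a, m(cons(cons(a, e), e), s(e), cons(e, a))), b), s(b), e)  →  m(cons(cons(a, e), b), s(b), e)   [R2 at 1.1.2]
3. m(cons(cons(a, e), b), s(b), e)  →  b   [R2 at ε]

b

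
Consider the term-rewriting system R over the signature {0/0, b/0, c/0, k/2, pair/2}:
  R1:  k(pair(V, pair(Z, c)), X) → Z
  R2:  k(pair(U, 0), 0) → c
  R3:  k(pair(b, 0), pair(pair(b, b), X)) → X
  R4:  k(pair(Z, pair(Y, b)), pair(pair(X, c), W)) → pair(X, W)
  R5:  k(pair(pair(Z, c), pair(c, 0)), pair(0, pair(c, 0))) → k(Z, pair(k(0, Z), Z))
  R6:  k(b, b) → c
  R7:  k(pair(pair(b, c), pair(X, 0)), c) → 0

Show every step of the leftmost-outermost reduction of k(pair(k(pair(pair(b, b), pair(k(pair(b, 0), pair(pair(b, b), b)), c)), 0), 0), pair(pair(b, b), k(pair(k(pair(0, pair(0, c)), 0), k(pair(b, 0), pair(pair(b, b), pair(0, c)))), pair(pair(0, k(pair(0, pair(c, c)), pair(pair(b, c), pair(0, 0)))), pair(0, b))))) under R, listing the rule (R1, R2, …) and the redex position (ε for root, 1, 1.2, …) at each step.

1. k(pair(k(pair(pair(b, b), pair(k(pair(b, 0), pair(pair(b, b), b)), c)), 0), 0), pair(pair(b, b), k(pair(k(pair(0, pair(0, c)), 0), k(pair(b, 0), pair(pair(b, b), pair(0, c)))), pair(pair(0, k(pair(0, pair(c, c)), pair(pair(b, c), pair(0, 0)))), pair(0, b)))))  →  k(pair(k(pair(b, 0), pair(pair(b, b), b)), 0), pair(pair(b, b), k(pair(k(pair(0, pair(0, c)), 0), k(pair(b, 0), pair(pair(b, b), pair(0, c)))), pair(pair(0, k(pair(0, pair(c, c)), pair(pair(b, c), pair(0, 0)))), pair(0, b)))))   [R1 at 1.1]
2. k(pair(k(pair(b, 0), pair(pair(b, b), b)), 0), pair(pair(b, b), k(pair(k(pair(0, pair(0, c)), 0), k(pair(b, 0), pair(pair(b, b), pair(0, c)))), pair(pair(0, k(pair(0, pair(c, c)), pair(pair(b, c), pair(0, 0)))), pair(0, b)))))  →  k(pair(b, 0), pair(pair(b, b), k(pair(k(pair(0, pair(0, c)), 0), k(pair(b, 0), pair(pair(b, b), pair(0, c)))), pair(pair(0, k(pair(0, pair(c, c)), pair(pair(b, c), pair(0, 0)))), pair(0, b)))))   [R3 at 1.1]
3. k(pair(b, 0), pair(pair(b, b), k(pair(k(pair(0, pair(0, c)), 0), k(pair(b, 0), pair(pair(b, b), pair(0, c)))), pair(pair(0, k(pair(0, pair(c, c)), pair(pair(b, c), pair(0, 0)))), pair(0, b)))))  →  k(pair(k(pair(0, pair(0, c)), 0), k(pair(b, 0), pair(pair(b, b), pair(0, c)))), pair(pair(0, k(pair(0, pair(c, c)), pair(pair(b, c), pair(0, 0)))), pair(0, b)))   [R3 at ε]
4. k(pair(k(pair(0, pair(0, c)), 0), k(pair(b, 0), pair(pair(b, b), pair(0, c)))), pair(pair(0, k(pair(0, pair(c, c)), pair(pair(b, c), pair(0, 0)))), pair(0, b)))  →  k(pair(0, k(pair(b, 0), pair(pair(b, b), pair(0, c)))), pair(pair(0, k(pair(0, pair(c, c)), pair(pair(b, c), pair(0, 0)))), pair(0, b)))   [R1 at 1.1]
5. k(pair(0, k(pair(b, 0), pair(pair(b, b), pair(0, c)))), pair(pair(0, k(pair(0, pair(c, c)), pair(pair(b, c), pair(0, 0)))), pair(0, b)))  →  k(pair(0, pair(0, c)), pair(pair(0, k(pair(0, pair(c, c)), pair(pair(b, c), pair(0, 0)))), pair(0, b)))   [R3 at 1.2]
6. k(pair(0, pair(0, c)), pair(pair(0, k(pair(0, pair(c, c)), pair(pair(b, c), pair(0, 0)))), pair(0, b)))  →  0   [R1 at ε]

0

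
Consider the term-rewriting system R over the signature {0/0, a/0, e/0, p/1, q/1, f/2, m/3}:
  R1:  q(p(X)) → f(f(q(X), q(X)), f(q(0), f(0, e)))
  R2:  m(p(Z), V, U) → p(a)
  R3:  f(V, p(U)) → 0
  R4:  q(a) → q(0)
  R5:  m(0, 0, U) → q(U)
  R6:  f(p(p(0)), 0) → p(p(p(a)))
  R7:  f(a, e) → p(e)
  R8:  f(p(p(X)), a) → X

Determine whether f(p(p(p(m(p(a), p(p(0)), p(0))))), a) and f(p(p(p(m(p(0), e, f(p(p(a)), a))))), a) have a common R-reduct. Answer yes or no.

Reduce t₁ = f(p(p(p(m(p(a), p(p(0)), p(0))))), a):
1. f(p(p(p(m(p(a), p(p(0)), p(0))))), a)  →  p(m(p(a), p(p(0)), p(0)))   [R8 at ε]
2. p(m(p(a), p(p(0)), p(0)))  →  p(p(a))   [R2 at 1]

Reduce t₂ = f(p(p(p(m(p(0), e, f(p(p(a)), a))))), a):
1. f(p(p(p(m(p(0), e, f(p(p(a)), a))))), a)  →  p(m(p(0), e, f(p(p(a)), a)))   [R8 at ε]
2. p(m(p(0), e, f(p(p(a)), a)))  →  p(p(a))   [R2 at 1]

yes — NF(t₁) = p(p(a)), NF(t₂) = p(p(a))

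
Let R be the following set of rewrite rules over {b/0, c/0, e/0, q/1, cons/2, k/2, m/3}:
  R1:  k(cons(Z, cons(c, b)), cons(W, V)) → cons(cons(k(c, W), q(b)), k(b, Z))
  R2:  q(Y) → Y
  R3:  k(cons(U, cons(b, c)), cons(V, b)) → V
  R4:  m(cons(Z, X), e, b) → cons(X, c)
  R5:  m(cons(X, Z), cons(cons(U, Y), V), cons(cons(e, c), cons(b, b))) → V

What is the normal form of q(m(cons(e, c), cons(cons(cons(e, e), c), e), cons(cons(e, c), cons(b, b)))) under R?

1. q(m(cons(e, c), cons(cons(cons(e, e), c), e), cons(cons(e, c), cons(b, b))))  →  m(cons(e, c), cons(cons(cons(e, e), c), e), cons(cons(e, c), cons(b, b)))   [R2 at ε]
2. m(cons(e, c), cons(cons(cons(e, e), c), e), cons(cons(e, c), cons(b, b)))  →  e   [R5 at ε]

e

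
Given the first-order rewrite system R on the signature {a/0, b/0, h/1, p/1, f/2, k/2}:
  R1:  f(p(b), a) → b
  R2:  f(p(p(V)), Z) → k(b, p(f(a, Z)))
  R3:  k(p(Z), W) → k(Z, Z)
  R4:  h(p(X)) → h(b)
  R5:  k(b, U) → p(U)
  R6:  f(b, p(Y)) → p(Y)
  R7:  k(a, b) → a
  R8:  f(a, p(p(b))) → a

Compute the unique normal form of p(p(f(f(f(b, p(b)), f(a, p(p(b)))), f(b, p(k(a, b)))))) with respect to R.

1. p(p(f(f(f(b, p(b)), f(a, p(p(b)))), f(b, p(k(a, b))))))  →  p(p(f(f(p(b), f(a, p(p(b)))), f(b, p(k(a, b))))))   [R6 at 1.1.1.1]
2. p(p(f(f(p(b), f(a, p(p(b)))), f(b, p(k(a, b))))))  →  p(p(f(f(p(b), a), f(b, p(k(a, b))))))   [R8 at 1.1.1.2]
3. p(p(f(f(p(b), a), f(b, p(k(a, b))))))  →  p(p(f(b, f(b, p(k(a, b))))))   [R1 at 1.1.1]
4. p(p(f(b, f(b, p(k(a, b))))))  →  p(p(f(b, p(k(a, b)))))   [R6 at 1.1.2]
5. p(p(f(b, p(k(a, b)))))  →  p(p(p(k(a, b))))   [R6 at 1.1]
6. p(p(p(k(a, b))))  →  p(p(p(a)))   [R7 at 1.1.1]

p(p(p(a)))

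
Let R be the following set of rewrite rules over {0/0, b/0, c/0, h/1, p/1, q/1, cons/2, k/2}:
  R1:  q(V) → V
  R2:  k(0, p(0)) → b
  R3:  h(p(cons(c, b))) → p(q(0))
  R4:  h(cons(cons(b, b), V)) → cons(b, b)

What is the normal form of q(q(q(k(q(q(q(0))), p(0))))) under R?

b

1. q(q(q(k(q(q(q(0))), p(0)))))  →  q(q(k(q(q(q(0))), p(0))))   [R1 at ε]
2. q(q(k(q(q(q(0))), p(0))))  →  q(k(q(q(q(0))), p(0)))   [R1 at ε]
3. q(k(q(q(q(0))), p(0)))  →  k(q(q(q(0))), p(0))   [R1 at ε]
4. k(q(q(q(0))), p(0))  →  k(q(q(0)), p(0))   [R1 at 1]
5. k(q(q(0)), p(0))  →  k(q(0), p(0))   [R1 at 1]
6. k(q(0), p(0))  →  k(0, p(0))   [R1 at 1]
7. k(0, p(0))  →  b   [R2 at ε]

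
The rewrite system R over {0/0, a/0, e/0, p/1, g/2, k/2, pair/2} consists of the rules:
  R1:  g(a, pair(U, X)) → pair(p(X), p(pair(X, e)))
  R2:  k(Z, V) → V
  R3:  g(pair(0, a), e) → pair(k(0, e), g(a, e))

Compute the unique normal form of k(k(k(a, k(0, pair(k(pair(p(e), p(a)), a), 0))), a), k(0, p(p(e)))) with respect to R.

1. k(k(k(a, k(0, pair(k(pair(p(e), p(a)), a), 0))), a), k(0, p(p(e))))  →  k(0, p(p(e)))   [R2 at ε]
2. k(0, p(p(e)))  →  p(p(e))   [R2 at ε]

p(p(e))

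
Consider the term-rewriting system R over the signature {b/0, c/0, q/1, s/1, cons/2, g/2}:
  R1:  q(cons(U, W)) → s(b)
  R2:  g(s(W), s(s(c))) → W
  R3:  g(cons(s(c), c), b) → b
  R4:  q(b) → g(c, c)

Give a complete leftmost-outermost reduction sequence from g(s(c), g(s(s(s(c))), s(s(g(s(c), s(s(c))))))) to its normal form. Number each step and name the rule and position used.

c

1. g(s(c), g(s(s(s(c))), s(s(g(s(c), s(s(c)))))))  →  g(s(c), g(s(s(s(c))), s(s(c))))   [R2 at 2.2.1.1]
2. g(s(c), g(s(s(s(c))), s(s(c))))  →  g(s(c), s(s(c)))   [R2 at 2]
3. g(s(c), s(s(c)))  →  c   [R2 at ε]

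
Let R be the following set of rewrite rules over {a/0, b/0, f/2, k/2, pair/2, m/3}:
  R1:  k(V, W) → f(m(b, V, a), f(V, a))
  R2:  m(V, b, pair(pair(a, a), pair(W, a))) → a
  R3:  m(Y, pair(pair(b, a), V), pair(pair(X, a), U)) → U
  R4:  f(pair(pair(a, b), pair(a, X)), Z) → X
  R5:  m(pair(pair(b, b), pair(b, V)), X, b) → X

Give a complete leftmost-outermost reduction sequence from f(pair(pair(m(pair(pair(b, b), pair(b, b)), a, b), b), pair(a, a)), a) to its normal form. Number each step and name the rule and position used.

a

1. f(pair(pair(m(pair(pair(b, b), pair(b, b)), a, b), b), pair(a, a)), a)  →  f(pair(pair(a, b), pair(a, a)), a)   [R5 at 1.1.1]
2. f(pair(pair(a, b), pair(a, a)), a)  →  a   [R4 at ε]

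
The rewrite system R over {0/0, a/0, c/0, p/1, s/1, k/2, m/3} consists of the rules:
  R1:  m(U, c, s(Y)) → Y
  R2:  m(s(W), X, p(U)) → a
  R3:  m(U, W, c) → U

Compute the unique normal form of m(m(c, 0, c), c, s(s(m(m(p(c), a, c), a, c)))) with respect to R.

s(p(c))

1. m(m(c, 0, c), c, s(s(m(m(p(c), a, c), a, c))))  →  s(m(m(p(c), a, c), a, c))   [R1 at ε]
2. s(m(m(p(c), a, c), a, c))  →  s(m(p(c), a, c))   [R3 at 1]
3. s(m(p(c), a, c))  →  s(p(c))   [R3 at 1]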